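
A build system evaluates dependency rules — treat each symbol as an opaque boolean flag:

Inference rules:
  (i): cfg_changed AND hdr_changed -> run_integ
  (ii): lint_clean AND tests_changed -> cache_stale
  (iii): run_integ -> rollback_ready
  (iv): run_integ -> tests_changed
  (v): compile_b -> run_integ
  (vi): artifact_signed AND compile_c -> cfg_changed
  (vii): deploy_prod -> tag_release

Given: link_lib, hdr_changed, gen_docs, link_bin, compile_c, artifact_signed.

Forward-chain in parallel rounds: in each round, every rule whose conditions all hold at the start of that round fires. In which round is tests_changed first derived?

3

Round 1: (vi) [artifact_signed AND compile_c -> cfg_changed]. Adds cfg_changed.
Round 2: (i) [cfg_changed AND hdr_changed -> run_integ]. Adds run_integ.
Round 3: (iii) [run_integ -> rollback_ready]; (iv) [run_integ -> tests_changed]. Adds rollback_ready, tests_changed.
tests_changed first appears in round 3.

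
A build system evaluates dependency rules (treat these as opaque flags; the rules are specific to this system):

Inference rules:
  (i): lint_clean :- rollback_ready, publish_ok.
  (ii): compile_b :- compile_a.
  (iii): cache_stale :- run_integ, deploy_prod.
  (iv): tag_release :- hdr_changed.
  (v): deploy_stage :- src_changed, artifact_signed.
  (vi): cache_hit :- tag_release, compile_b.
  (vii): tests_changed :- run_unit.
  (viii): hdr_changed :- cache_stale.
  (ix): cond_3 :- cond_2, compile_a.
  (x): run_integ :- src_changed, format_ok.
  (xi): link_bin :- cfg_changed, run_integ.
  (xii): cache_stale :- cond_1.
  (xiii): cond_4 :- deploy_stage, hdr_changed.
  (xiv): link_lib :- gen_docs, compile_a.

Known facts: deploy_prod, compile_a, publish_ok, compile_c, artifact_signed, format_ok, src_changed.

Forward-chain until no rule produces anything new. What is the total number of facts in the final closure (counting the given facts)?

Round 1 — (ii), (v), (x), derive compile_b, deploy_stage, run_integ.
Round 2 — (iii), derive cache_stale.
Round 3 — (viii), derive hdr_changed.
Round 4 — (iv), (xiii), derive tag_release, cond_4.
Round 5 — (vi), derive cache_hit.
Closure: {artifact_signed, cache_hit, cache_stale, compile_a, compile_b, compile_c, cond_4, deploy_prod, deploy_stage, format_ok, hdr_changed, publish_ok, run_integ, src_changed, tag_release} — 15 facts.

15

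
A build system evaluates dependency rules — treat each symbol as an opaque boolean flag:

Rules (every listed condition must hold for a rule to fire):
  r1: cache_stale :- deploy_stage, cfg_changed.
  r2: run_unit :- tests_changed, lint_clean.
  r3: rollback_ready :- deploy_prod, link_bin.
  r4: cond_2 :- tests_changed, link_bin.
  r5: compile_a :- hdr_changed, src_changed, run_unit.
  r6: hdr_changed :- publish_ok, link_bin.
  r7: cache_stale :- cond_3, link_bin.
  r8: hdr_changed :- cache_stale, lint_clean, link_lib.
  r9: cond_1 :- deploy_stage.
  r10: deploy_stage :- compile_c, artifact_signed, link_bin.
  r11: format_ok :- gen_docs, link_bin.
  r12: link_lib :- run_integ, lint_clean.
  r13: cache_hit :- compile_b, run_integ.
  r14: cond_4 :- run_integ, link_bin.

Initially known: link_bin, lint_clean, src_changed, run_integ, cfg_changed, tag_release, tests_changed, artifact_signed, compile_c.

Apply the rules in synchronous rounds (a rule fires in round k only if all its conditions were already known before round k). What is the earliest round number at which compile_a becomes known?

[1] r2 [run_unit :- tests_changed, lint_clean.]; r4 [cond_2 :- tests_changed, link_bin.]; r10 [deploy_stage :- compile_c, artifact_signed, link_bin.]; r12 [link_lib :- run_integ, lint_clean.]; r14 [cond_4 :- run_integ, link_bin.]. ⇒ new: run_unit, cond_2, deploy_stage, link_lib, cond_4.
[2] r1 [cache_stale :- deploy_stage, cfg_changed.]; r9 [cond_1 :- deploy_stage.]. ⇒ new: cache_stale, cond_1.
[3] r8 [hdr_changed :- cache_stale, lint_clean, link_lib.]. ⇒ new: hdr_changed.
[4] r5 [compile_a :- hdr_changed, src_changed, run_unit.]. ⇒ new: compile_a.
compile_a first appears in round 4.

4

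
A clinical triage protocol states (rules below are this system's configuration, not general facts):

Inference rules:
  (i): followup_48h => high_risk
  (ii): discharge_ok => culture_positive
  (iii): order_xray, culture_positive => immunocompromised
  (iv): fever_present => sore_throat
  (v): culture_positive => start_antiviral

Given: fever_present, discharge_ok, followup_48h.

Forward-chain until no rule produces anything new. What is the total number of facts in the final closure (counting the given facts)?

Round 1: (i) [followup_48h => high_risk]; (ii) [discharge_ok => culture_positive]; (iv) [fever_present => sore_throat]. New: high_risk, culture_positive, sore_throat.
Round 2: (v) [culture_positive => start_antiviral]. New: start_antiviral.
Closure: {culture_positive, discharge_ok, fever_present, followup_48h, high_risk, sore_throat, start_antiviral} — 7 facts.

7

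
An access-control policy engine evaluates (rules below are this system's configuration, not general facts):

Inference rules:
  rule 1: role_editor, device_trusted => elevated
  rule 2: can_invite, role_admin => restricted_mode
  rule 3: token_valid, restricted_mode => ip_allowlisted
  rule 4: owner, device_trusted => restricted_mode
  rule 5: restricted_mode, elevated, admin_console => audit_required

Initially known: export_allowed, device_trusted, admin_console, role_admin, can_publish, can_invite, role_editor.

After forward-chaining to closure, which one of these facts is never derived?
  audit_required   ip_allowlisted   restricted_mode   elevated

ip_allowlisted

Round 1 fires rule 1, rule 2, giving elevated, restricted_mode.
Round 2 fires rule 5, giving audit_required.
Derived: restricted_mode (round 1), audit_required (round 2), elevated (round 1). ip_allowlisted never appears in any round.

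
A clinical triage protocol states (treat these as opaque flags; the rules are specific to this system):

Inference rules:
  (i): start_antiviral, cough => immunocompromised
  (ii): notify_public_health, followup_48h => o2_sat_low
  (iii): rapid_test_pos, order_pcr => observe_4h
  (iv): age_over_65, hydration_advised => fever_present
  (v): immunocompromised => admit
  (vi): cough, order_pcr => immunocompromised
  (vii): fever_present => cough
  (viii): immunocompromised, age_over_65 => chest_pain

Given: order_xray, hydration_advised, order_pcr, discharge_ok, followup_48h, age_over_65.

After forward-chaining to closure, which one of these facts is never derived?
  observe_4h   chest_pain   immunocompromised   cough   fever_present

Round 1 — (iv), derive fever_present.
Round 2 — (vii), derive cough.
Round 3 — (vi), derive immunocompromised.
Round 4 — (v), (viii), derive admit, chest_pain.
Derived: immunocompromised (round 3), cough (round 2), fever_present (round 1), chest_pain (round 4). observe_4h never appears in any round.

observe_4h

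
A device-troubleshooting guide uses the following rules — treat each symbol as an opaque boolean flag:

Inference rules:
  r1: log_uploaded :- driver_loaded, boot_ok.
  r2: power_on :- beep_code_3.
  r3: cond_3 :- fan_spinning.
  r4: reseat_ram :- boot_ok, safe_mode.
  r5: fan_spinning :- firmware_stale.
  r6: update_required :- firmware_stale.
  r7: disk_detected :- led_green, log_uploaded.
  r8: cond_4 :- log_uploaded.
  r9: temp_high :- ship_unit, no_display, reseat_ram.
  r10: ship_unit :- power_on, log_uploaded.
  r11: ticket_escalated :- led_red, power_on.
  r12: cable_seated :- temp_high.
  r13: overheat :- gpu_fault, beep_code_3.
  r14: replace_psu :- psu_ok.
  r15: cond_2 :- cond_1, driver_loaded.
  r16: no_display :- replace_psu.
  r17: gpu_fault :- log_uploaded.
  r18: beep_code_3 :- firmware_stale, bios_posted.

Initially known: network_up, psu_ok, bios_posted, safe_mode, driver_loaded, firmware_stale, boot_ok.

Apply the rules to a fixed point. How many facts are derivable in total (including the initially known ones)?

[1] r1 [log_uploaded :- driver_loaded, boot_ok.]; r4 [reseat_ram :- boot_ok, safe_mode.]; r5 [fan_spinning :- firmware_stale.]; r6 [update_required :- firmware_stale.]; r14 [replace_psu :- psu_ok.]; r18 [beep_code_3 :- firmware_stale, bios_posted.]. ⇒ new: log_uploaded, reseat_ram, fan_spinning, update_required, replace_psu, beep_code_3.
[2] r2 [power_on :- beep_code_3.]; r3 [cond_3 :- fan_spinning.]; r8 [cond_4 :- log_uploaded.]; r16 [no_display :- replace_psu.]; r17 [gpu_fault :- log_uploaded.]. ⇒ new: power_on, cond_3, cond_4, no_display, gpu_fault.
[3] r10 [ship_unit :- power_on, log_uploaded.]; r13 [overheat :- gpu_fault, beep_code_3.]. ⇒ new: ship_unit, overheat.
[4] r9 [temp_high :- ship_unit, no_display, reseat_ram.]. ⇒ new: temp_high.
[5] r12 [cable_seated :- temp_high.]. ⇒ new: cable_seated.
Closure: {beep_code_3, bios_posted, boot_ok, cable_seated, cond_3, cond_4, driver_loaded, fan_spinning, firmware_stale, gpu_fault, log_uploaded, network_up, no_display, overheat, power_on, psu_ok, replace_psu, reseat_ram, safe_mode, ship_unit, temp_high, update_required} — 22 facts.

22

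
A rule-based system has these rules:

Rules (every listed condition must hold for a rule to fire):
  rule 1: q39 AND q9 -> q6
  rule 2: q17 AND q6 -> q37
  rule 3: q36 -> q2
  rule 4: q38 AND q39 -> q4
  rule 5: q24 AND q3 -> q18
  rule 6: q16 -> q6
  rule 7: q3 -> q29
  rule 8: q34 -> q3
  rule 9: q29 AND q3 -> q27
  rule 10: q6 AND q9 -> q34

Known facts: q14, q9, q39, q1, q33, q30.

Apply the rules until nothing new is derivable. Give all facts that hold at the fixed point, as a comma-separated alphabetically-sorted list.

Round 1 fires rule 1, giving q6.
Round 2 fires rule 10, giving q34.
Round 3 fires rule 8, giving q3.
Round 4 fires rule 7, giving q29.
Round 5 fires rule 9, giving q27.

q1, q14, q27, q29, q3, q30, q33, q34, q39, q6, q9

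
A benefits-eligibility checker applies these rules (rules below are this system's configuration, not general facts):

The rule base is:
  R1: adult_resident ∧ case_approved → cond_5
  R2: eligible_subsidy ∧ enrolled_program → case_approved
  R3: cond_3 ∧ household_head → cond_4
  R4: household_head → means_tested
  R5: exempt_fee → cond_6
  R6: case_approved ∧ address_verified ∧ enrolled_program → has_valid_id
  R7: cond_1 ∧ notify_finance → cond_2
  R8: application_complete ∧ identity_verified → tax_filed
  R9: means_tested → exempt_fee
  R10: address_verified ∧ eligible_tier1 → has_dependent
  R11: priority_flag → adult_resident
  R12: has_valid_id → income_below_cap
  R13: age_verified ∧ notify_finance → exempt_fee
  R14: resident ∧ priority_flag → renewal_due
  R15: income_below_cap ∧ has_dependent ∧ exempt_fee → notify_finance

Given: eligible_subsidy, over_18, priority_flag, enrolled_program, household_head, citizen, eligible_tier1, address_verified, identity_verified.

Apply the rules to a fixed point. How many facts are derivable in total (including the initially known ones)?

Round 1: R2 [eligible_subsidy ∧ enrolled_program → case_approved]; R4 [household_head → means_tested]; R10 [address_verified ∧ eligible_tier1 → has_dependent]; R11 [priority_flag → adult_resident]. New: case_approved, means_tested, has_dependent, adult_resident.
Round 2: R1 [adult_resident ∧ case_approved → cond_5]; R6 [case_approved ∧ address_verified ∧ enrolled_program → has_valid_id]; R9 [means_tested → exempt_fee]. New: cond_5, has_valid_id, exempt_fee.
Round 3: R5 [exempt_fee → cond_6]; R12 [has_valid_id → income_below_cap]. New: cond_6, income_below_cap.
Round 4: R15 [income_below_cap ∧ has_dependent ∧ exempt_fee → notify_finance]. New: notify_finance.
Closure: {address_verified, adult_resident, case_approved, citizen, cond_5, cond_6, eligible_subsidy, eligible_tier1, enrolled_program, exempt_fee, has_dependent, has_valid_id, household_head, identity_verified, income_below_cap, means_tested, notify_finance, over_18, priority_flag} — 19 facts.

19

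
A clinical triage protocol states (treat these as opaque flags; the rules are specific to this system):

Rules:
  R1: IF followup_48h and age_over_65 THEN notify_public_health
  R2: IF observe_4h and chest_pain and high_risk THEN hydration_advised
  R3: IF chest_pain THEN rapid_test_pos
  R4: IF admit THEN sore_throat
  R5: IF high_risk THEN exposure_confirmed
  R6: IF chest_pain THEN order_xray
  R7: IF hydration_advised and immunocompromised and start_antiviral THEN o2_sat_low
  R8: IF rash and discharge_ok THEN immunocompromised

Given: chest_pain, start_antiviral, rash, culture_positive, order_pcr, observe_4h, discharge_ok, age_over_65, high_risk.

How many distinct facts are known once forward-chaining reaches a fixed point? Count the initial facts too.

Round 1 fires R2, R3, R5, R6, R8, giving hydration_advised, rapid_test_pos, exposure_confirmed, order_xray, immunocompromised.
Round 2 fires R7, giving o2_sat_low.
Closure: {age_over_65, chest_pain, culture_positive, discharge_ok, exposure_confirmed, high_risk, hydration_advised, immunocompromised, o2_sat_low, observe_4h, order_pcr, order_xray, rapid_test_pos, rash, start_antiviral} — 15 facts.

15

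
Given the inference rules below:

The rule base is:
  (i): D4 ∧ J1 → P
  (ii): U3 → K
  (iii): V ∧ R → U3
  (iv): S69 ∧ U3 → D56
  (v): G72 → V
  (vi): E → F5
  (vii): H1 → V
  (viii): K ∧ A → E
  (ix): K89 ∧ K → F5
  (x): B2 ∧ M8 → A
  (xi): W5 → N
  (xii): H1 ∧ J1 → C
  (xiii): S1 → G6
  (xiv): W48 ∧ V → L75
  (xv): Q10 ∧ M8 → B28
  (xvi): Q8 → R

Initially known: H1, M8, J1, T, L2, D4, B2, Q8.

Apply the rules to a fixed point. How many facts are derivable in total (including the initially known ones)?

17

Round 1 fires (i), (vii), (x), (xii), (xvi), giving P, V, A, C, R.
Round 2 fires (iii), giving U3.
Round 3 fires (ii), giving K.
Round 4 fires (viii), giving E.
Round 5 fires (vi), giving F5.
Closure: {A, B2, C, D4, E, F5, H1, J1, K, L2, M8, P, Q8, R, T, U3, V} — 17 facts.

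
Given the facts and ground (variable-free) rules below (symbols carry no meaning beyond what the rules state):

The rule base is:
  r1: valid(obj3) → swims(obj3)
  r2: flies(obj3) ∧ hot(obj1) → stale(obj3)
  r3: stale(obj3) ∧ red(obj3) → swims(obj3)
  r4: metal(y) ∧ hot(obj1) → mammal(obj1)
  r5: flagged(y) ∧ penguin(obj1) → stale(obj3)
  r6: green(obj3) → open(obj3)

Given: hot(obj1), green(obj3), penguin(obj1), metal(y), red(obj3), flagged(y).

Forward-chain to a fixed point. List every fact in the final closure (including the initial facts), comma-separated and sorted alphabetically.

Round 1: r4 [metal(y) ∧ hot(obj1) → mammal(obj1)]; r5 [flagged(y) ∧ penguin(obj1) → stale(obj3)]; r6 [green(obj3) → open(obj3)]. New: mammal(obj1), stale(obj3), open(obj3).
Round 2: r3 [stale(obj3) ∧ red(obj3) → swims(obj3)]. New: swims(obj3).

flagged(y), green(obj3), hot(obj1), mammal(obj1), metal(y), open(obj3), penguin(obj1), red(obj3), stale(obj3), swims(obj3)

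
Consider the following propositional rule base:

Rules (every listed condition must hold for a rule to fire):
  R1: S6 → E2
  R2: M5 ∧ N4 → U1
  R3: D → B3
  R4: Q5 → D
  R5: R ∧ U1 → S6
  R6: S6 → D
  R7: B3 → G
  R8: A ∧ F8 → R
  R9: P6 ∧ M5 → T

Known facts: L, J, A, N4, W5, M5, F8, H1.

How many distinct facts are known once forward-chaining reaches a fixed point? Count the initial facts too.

Round 1 — R2, R8, derive U1, R.
Round 2 — R5, derive S6.
Round 3 — R1, R6, derive E2, D.
Round 4 — R3, derive B3.
Round 5 — R7, derive G.
Closure: {A, B3, D, E2, F8, G, H1, J, L, M5, N4, R, S6, U1, W5} — 15 facts.

15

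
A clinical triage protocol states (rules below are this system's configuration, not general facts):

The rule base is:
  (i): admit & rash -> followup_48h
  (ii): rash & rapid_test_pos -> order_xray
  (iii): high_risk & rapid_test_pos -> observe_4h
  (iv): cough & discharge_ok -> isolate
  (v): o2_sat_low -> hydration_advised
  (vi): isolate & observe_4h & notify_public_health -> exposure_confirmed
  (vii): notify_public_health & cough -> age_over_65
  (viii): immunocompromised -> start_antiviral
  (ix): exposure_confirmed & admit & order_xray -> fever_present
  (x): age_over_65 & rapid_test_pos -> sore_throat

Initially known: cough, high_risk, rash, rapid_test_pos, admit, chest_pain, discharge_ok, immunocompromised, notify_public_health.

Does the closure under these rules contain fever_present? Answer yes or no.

yes

[1] (i) [admit & rash -> followup_48h]; (ii) [rash & rapid_test_pos -> order_xray]; (iii) [high_risk & rapid_test_pos -> observe_4h]; (iv) [cough & discharge_ok -> isolate]; (vii) [notify_public_health & cough -> age_over_65]; (viii) [immunocompromised -> start_antiviral]. ⇒ new: followup_48h, order_xray, observe_4h, isolate, age_over_65, start_antiviral.
[2] (vi) [isolate & observe_4h & notify_public_health -> exposure_confirmed]; (x) [age_over_65 & rapid_test_pos -> sore_throat]. ⇒ new: exposure_confirmed, sore_throat.
[3] (ix) [exposure_confirmed & admit & order_xray -> fever_present]. ⇒ new: fever_present.
fever_present appears in round 3, so it is derivable.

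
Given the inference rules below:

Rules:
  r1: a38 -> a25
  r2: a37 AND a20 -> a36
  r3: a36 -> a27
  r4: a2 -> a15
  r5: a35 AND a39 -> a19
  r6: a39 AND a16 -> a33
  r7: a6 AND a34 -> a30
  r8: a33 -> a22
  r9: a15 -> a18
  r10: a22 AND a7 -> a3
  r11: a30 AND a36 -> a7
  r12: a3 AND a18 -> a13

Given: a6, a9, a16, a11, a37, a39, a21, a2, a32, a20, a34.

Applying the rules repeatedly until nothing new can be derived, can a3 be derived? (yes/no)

Round 1 — r2, r4, r6, r7, derive a36, a15, a33, a30.
Round 2 — r3, r8, r9, r11, derive a27, a22, a18, a7.
Round 3 — r10, derive a3.
Round 4 — r12, derive a13.
a3 appears in round 3, so it is derivable.

yes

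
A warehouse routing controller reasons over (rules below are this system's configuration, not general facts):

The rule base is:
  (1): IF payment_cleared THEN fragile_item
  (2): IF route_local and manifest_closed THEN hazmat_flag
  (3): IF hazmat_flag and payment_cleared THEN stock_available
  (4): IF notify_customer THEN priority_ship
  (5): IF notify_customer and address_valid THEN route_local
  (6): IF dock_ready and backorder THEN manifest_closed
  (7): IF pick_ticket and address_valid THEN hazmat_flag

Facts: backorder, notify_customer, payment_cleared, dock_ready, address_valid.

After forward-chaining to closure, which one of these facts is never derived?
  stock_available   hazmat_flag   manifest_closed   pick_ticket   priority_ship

pick_ticket

Round 1: (1) [IF payment_cleared THEN fragile_item]; (4) [IF notify_customer THEN priority_ship]; (5) [IF notify_customer and address_valid THEN route_local]; (6) [IF dock_ready and backorder THEN manifest_closed]. Adds fragile_item, priority_ship, route_local, manifest_closed.
Round 2: (2) [IF route_local and manifest_closed THEN hazmat_flag]. Adds hazmat_flag.
Round 3: (3) [IF hazmat_flag and payment_cleared THEN stock_available]. Adds stock_available.
Derived: stock_available (round 3), priority_ship (round 1), manifest_closed (round 1), hazmat_flag (round 2). pick_ticket never appears in any round.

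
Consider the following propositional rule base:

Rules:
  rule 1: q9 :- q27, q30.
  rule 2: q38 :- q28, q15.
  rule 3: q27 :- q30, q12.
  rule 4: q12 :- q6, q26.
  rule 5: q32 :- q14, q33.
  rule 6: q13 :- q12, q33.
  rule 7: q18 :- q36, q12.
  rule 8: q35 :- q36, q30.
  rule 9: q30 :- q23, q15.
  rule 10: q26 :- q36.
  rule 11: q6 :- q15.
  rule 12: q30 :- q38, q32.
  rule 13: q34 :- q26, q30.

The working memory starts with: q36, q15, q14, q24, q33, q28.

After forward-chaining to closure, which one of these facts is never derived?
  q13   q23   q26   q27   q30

q23

Round 1 — rule 2, rule 5, rule 10, rule 11, derive q38, q32, q26, q6.
Round 2 — rule 4, rule 12, derive q12, q30.
Round 3 — rule 3, rule 6, rule 7, rule 8, rule 13, derive q27, q13, q18, q35, q34.
Round 4 — rule 1, derive q9.
Derived: q27 (round 3), q13 (round 3), q26 (round 1), q30 (round 2). q23 never appears in any round.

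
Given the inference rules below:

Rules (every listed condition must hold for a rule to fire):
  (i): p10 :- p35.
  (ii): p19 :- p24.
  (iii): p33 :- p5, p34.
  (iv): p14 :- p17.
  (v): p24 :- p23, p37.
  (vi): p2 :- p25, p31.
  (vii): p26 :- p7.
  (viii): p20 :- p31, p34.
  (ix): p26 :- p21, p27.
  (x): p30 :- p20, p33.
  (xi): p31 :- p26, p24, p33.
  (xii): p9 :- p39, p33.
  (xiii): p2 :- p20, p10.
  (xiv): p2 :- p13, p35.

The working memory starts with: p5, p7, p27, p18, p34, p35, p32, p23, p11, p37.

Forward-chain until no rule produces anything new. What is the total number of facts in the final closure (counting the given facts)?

Round 1 — (i), (iii), (v), (vii), derive p10, p33, p24, p26.
Round 2 — (ii), (xi), derive p19, p31.
Round 3 — (viii), derive p20.
Round 4 — (x), (xiii), derive p30, p2.
Closure: {p10, p11, p18, p19, p2, p20, p23, p24, p26, p27, p30, p31, p32, p33, p34, p35, p37, p5, p7} — 19 facts.

19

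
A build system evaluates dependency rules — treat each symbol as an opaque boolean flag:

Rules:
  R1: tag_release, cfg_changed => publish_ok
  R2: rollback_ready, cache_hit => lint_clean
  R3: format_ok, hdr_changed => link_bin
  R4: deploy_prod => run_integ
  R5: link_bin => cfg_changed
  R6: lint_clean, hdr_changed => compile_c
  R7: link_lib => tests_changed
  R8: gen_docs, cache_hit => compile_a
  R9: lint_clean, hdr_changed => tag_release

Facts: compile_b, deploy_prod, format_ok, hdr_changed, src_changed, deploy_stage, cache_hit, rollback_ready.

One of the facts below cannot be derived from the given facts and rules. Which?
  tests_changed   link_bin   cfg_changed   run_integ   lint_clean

tests_changed

[1] R2 [rollback_ready, cache_hit => lint_clean]; R3 [format_ok, hdr_changed => link_bin]; R4 [deploy_prod => run_integ]. ⇒ new: lint_clean, link_bin, run_integ.
[2] R5 [link_bin => cfg_changed]; R6 [lint_clean, hdr_changed => compile_c]; R9 [lint_clean, hdr_changed => tag_release]. ⇒ new: cfg_changed, compile_c, tag_release.
[3] R1 [tag_release, cfg_changed => publish_ok]. ⇒ new: publish_ok.
Derived: run_integ (round 1), lint_clean (round 1), cfg_changed (round 2), link_bin (round 1). tests_changed never appears in any round.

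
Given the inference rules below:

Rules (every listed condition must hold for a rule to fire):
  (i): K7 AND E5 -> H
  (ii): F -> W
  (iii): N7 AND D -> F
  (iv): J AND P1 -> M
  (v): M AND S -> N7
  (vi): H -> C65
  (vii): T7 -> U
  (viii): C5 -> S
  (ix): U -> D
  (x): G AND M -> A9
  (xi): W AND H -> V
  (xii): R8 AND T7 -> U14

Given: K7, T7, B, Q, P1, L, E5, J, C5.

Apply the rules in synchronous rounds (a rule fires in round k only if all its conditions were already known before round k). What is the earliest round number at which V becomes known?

5

[1] (i) [K7 AND E5 -> H]; (iv) [J AND P1 -> M]; (vii) [T7 -> U]; (viii) [C5 -> S]. ⇒ new: H, M, U, S.
[2] (v) [M AND S -> N7]; (vi) [H -> C65]; (ix) [U -> D]. ⇒ new: N7, C65, D.
[3] (iii) [N7 AND D -> F]. ⇒ new: F.
[4] (ii) [F -> W]. ⇒ new: W.
[5] (xi) [W AND H -> V]. ⇒ new: V.
V first appears in round 5.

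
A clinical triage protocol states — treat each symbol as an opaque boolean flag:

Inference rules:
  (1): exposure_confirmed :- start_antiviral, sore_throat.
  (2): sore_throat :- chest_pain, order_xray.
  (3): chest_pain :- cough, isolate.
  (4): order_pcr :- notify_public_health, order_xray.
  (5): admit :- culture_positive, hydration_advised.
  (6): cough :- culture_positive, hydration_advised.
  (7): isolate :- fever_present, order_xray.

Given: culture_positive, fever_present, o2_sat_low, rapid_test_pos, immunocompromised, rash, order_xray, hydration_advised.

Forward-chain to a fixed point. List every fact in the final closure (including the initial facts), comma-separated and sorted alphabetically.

Round 1: (5) [admit :- culture_positive, hydration_advised.]; (6) [cough :- culture_positive, hydration_advised.]; (7) [isolate :- fever_present, order_xray.]. Adds admit, cough, isolate.
Round 2: (3) [chest_pain :- cough, isolate.]. Adds chest_pain.
Round 3: (2) [sore_throat :- chest_pain, order_xray.]. Adds sore_throat.

admit, chest_pain, cough, culture_positive, fever_present, hydration_advised, immunocompromised, isolate, o2_sat_low, order_xray, rapid_test_pos, rash, sore_throat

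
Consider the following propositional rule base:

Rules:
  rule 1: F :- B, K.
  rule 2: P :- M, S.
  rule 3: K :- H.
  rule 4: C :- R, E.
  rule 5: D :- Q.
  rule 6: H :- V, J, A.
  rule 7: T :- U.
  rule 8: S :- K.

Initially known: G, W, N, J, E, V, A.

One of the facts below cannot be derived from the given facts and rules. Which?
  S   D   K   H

D

Round 1 fires rule 6, giving H.
Round 2 fires rule 3, giving K.
Round 3 fires rule 8, giving S.
Derived: K (round 2), S (round 3), H (round 1). D never appears in any round.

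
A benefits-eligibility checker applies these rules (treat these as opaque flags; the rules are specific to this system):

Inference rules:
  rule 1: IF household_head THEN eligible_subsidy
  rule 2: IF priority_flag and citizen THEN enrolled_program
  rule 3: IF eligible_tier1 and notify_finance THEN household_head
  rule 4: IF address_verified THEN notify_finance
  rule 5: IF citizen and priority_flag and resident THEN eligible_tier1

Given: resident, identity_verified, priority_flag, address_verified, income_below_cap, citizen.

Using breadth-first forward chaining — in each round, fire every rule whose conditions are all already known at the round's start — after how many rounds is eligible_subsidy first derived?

3

[1] rule 2 [IF priority_flag and citizen THEN enrolled_program]; rule 4 [IF address_verified THEN notify_finance]; rule 5 [IF citizen and priority_flag and resident THEN eligible_tier1]. ⇒ new: enrolled_program, notify_finance, eligible_tier1.
[2] rule 3 [IF eligible_tier1 and notify_finance THEN household_head]. ⇒ new: household_head.
[3] rule 1 [IF household_head THEN eligible_subsidy]. ⇒ new: eligible_subsidy.
eligible_subsidy first appears in round 3.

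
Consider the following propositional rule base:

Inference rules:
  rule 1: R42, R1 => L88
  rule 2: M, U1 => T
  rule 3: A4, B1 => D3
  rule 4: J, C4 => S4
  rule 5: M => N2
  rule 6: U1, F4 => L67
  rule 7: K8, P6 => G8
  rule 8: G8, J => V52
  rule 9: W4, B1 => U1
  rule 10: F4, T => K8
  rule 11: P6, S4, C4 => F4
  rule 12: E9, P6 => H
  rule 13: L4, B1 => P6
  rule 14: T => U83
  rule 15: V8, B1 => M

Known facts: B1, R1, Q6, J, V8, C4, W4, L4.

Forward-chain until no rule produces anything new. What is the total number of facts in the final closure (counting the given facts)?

Round 1: rule 4 [J, C4 => S4]; rule 9 [W4, B1 => U1]; rule 13 [L4, B1 => P6]; rule 15 [V8, B1 => M]. Adds S4, U1, P6, M.
Round 2: rule 2 [M, U1 => T]; rule 5 [M => N2]; rule 11 [P6, S4, C4 => F4]. Adds T, N2, F4.
Round 3: rule 6 [U1, F4 => L67]; rule 10 [F4, T => K8]; rule 14 [T => U83]. Adds L67, K8, U83.
Round 4: rule 7 [K8, P6 => G8]. Adds G8.
Round 5: rule 8 [G8, J => V52]. Adds V52.
Closure: {B1, C4, F4, G8, J, K8, L4, L67, M, N2, P6, Q6, R1, S4, T, U1, U83, V52, V8, W4} — 20 facts.

20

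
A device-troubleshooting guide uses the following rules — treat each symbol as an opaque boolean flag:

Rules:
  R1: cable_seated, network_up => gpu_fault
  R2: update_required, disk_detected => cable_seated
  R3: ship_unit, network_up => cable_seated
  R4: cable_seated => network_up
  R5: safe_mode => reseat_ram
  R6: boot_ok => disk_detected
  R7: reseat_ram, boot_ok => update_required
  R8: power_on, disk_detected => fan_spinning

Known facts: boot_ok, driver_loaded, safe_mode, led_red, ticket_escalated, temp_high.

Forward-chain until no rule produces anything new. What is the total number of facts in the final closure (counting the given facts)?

12

Round 1: R5 [safe_mode => reseat_ram]; R6 [boot_ok => disk_detected]. Adds reseat_ram, disk_detected.
Round 2: R7 [reseat_ram, boot_ok => update_required]. Adds update_required.
Round 3: R2 [update_required, disk_detected => cable_seated]. Adds cable_seated.
Round 4: R4 [cable_seated => network_up]. Adds network_up.
Round 5: R1 [cable_seated, network_up => gpu_fault]. Adds gpu_fault.
Closure: {boot_ok, cable_seated, disk_detected, driver_loaded, gpu_fault, led_red, network_up, reseat_ram, safe_mode, temp_high, ticket_escalated, update_required} — 12 facts.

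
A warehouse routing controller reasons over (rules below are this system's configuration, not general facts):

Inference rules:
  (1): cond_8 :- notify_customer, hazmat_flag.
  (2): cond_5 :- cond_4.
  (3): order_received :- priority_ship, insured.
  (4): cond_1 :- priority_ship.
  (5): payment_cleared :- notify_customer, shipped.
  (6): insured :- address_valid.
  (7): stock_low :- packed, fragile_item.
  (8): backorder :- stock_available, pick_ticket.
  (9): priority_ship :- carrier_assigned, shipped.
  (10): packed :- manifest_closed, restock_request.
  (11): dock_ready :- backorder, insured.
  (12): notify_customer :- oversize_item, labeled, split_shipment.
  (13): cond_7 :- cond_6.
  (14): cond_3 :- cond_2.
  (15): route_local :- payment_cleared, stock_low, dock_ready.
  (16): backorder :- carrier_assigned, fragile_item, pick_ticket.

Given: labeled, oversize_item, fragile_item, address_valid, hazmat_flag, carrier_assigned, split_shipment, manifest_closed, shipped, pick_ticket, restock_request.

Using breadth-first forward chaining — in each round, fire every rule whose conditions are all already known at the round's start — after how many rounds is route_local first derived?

3

Round 1 fires (6), (9), (10), (12), (16), giving insured, priority_ship, packed, notify_customer, backorder.
Round 2 fires (1), (3), (4), (5), (7), (11), giving cond_8, order_received, cond_1, payment_cleared, stock_low, dock_ready.
Round 3 fires (15), giving route_local.
route_local first appears in round 3.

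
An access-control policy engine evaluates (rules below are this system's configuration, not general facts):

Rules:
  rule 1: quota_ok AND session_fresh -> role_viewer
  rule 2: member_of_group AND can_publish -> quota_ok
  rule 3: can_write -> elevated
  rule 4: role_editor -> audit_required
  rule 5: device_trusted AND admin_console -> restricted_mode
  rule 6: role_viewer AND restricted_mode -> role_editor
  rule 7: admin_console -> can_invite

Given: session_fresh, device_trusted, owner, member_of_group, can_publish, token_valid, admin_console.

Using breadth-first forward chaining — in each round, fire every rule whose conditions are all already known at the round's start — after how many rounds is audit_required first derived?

4

[1] rule 2 [member_of_group AND can_publish -> quota_ok]; rule 5 [device_trusted AND admin_console -> restricted_mode]; rule 7 [admin_console -> can_invite]. ⇒ new: quota_ok, restricted_mode, can_invite.
[2] rule 1 [quota_ok AND session_fresh -> role_viewer]. ⇒ new: role_viewer.
[3] rule 6 [role_viewer AND restricted_mode -> role_editor]. ⇒ new: role_editor.
[4] rule 4 [role_editor -> audit_required]. ⇒ new: audit_required.
audit_required first appears in round 4.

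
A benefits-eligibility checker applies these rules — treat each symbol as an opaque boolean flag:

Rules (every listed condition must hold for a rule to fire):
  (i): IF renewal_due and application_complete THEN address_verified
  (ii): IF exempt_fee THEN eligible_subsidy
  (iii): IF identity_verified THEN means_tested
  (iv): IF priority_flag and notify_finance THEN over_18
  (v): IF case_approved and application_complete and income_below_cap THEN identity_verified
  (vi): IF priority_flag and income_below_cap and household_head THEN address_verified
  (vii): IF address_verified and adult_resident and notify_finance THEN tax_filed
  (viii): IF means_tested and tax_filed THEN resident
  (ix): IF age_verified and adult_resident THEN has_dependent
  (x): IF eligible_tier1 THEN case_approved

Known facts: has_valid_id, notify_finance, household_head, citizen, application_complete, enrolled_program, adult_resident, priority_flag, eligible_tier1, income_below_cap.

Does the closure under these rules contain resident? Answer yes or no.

Round 1: (iv) [IF priority_flag and notify_finance THEN over_18]; (vi) [IF priority_flag and income_below_cap and household_head THEN address_verified]; (x) [IF eligible_tier1 THEN case_approved]. New: over_18, address_verified, case_approved.
Round 2: (v) [IF case_approved and application_complete and income_below_cap THEN identity_verified]; (vii) [IF address_verified and adult_resident and notify_finance THEN tax_filed]. New: identity_verified, tax_filed.
Round 3: (iii) [IF identity_verified THEN means_tested]. New: means_tested.
Round 4: (viii) [IF means_tested and tax_filed THEN resident]. New: resident.
resident appears in round 4, so it is derivable.

yes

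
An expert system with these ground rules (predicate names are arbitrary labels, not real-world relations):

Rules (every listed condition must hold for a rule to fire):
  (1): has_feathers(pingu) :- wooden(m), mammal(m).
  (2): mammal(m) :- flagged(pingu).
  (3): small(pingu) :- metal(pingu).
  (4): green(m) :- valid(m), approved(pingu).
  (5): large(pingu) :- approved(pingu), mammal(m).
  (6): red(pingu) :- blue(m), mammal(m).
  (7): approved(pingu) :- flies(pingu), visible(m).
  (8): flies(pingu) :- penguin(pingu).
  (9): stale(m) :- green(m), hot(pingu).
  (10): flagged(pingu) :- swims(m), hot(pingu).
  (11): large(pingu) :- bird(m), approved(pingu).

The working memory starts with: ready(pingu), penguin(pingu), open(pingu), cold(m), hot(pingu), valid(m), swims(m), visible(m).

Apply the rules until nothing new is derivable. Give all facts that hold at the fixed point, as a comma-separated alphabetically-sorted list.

approved(pingu), cold(m), flagged(pingu), flies(pingu), green(m), hot(pingu), large(pingu), mammal(m), open(pingu), penguin(pingu), ready(pingu), stale(m), swims(m), valid(m), visible(m)

[1] (8) [flies(pingu) :- penguin(pingu).]; (10) [flagged(pingu) :- swims(m), hot(pingu).]. ⇒ new: flies(pingu), flagged(pingu).
[2] (2) [mammal(m) :- flagged(pingu).]; (7) [approved(pingu) :- flies(pingu), visible(m).]. ⇒ new: mammal(m), approved(pingu).
[3] (4) [green(m) :- valid(m), approved(pingu).]; (5) [large(pingu) :- approved(pingu), mammal(m).]. ⇒ new: green(m), large(pingu).
[4] (9) [stale(m) :- green(m), hot(pingu).]. ⇒ new: stale(m).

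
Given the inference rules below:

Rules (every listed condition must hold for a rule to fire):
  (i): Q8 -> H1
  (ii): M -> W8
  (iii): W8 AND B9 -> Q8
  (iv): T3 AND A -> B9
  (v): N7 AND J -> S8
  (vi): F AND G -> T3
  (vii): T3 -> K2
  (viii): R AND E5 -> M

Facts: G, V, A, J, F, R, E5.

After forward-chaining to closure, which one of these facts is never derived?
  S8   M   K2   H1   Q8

Round 1: (vi) [F AND G -> T3]; (viii) [R AND E5 -> M]. Adds T3, M.
Round 2: (ii) [M -> W8]; (iv) [T3 AND A -> B9]; (vii) [T3 -> K2]. Adds W8, B9, K2.
Round 3: (iii) [W8 AND B9 -> Q8]. Adds Q8.
Round 4: (i) [Q8 -> H1]. Adds H1.
Derived: H1 (round 4), M (round 1), K2 (round 2), Q8 (round 3). S8 never appears in any round.

S8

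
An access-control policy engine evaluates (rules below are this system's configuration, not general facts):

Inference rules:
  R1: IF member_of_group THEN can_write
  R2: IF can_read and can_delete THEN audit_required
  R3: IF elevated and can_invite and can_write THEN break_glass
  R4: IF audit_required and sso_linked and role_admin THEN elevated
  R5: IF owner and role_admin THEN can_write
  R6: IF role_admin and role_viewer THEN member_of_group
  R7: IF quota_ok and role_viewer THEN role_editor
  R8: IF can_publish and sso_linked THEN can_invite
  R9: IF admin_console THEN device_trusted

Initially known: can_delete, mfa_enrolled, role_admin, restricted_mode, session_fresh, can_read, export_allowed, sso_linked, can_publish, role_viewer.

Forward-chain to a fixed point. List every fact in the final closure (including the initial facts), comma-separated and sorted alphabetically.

Round 1 — R2, R6, R8, derive audit_required, member_of_group, can_invite.
Round 2 — R1, R4, derive can_write, elevated.
Round 3 — R3, derive break_glass.

audit_required, break_glass, can_delete, can_invite, can_publish, can_read, can_write, elevated, export_allowed, member_of_group, mfa_enrolled, restricted_mode, role_admin, role_viewer, session_fresh, sso_linked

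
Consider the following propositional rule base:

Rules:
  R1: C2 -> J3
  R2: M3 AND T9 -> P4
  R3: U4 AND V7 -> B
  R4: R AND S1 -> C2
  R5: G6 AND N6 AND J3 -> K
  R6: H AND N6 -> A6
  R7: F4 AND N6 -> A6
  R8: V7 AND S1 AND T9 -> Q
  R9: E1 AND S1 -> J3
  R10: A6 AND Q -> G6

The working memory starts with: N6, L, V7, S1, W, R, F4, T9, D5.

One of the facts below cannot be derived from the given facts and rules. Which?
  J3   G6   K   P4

Round 1 — R4, R7, R8, derive C2, A6, Q.
Round 2 — R1, R10, derive J3, G6.
Round 3 — R5, derive K.
Derived: J3 (round 2), K (round 3), G6 (round 2). P4 never appears in any round.

P4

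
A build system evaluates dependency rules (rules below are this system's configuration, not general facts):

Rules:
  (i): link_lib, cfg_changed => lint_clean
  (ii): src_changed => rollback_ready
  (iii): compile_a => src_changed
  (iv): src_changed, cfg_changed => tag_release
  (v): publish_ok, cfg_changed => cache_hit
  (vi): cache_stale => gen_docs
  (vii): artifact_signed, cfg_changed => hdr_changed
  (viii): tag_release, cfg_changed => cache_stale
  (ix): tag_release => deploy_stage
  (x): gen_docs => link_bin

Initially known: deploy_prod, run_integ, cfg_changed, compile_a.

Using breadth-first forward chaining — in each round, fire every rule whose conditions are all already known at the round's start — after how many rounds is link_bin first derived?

[1] (iii) [compile_a => src_changed]. ⇒ new: src_changed.
[2] (ii) [src_changed => rollback_ready]; (iv) [src_changed, cfg_changed => tag_release]. ⇒ new: rollback_ready, tag_release.
[3] (viii) [tag_release, cfg_changed => cache_stale]; (ix) [tag_release => deploy_stage]. ⇒ new: cache_stale, deploy_stage.
[4] (vi) [cache_stale => gen_docs]. ⇒ new: gen_docs.
[5] (x) [gen_docs => link_bin]. ⇒ new: link_bin.
link_bin first appears in round 5.

5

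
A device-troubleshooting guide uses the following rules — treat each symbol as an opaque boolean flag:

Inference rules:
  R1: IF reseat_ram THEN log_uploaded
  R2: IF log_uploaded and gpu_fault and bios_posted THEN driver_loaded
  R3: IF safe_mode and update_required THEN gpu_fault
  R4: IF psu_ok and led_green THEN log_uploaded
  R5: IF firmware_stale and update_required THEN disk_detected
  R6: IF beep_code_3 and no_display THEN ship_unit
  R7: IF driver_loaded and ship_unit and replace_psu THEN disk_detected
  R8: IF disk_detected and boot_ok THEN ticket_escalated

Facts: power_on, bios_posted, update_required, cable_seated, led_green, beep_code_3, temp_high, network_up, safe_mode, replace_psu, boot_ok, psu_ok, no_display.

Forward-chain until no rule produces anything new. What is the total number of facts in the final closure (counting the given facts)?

Round 1 — R3, R4, R6, derive gpu_fault, log_uploaded, ship_unit.
Round 2 — R2, derive driver_loaded.
Round 3 — R7, derive disk_detected.
Round 4 — R8, derive ticket_escalated.
Closure: {beep_code_3, bios_posted, boot_ok, cable_seated, disk_detected, driver_loaded, gpu_fault, led_green, log_uploaded, network_up, no_display, power_on, psu_ok, replace_psu, safe_mode, ship_unit, temp_high, ticket_escalated, update_required} — 19 facts.

19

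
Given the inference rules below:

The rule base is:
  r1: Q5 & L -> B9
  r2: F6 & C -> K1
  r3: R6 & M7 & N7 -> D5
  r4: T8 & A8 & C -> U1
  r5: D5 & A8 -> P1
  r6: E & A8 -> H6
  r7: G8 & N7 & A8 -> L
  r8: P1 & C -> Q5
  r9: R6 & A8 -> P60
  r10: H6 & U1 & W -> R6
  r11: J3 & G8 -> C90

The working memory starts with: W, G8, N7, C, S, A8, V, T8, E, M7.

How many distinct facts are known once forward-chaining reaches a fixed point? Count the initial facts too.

19

Round 1: r4 [T8 & A8 & C -> U1]; r6 [E & A8 -> H6]; r7 [G8 & N7 & A8 -> L]. New: U1, H6, L.
Round 2: r10 [H6 & U1 & W -> R6]. New: R6.
Round 3: r3 [R6 & M7 & N7 -> D5]; r9 [R6 & A8 -> P60]. New: D5, P60.
Round 4: r5 [D5 & A8 -> P1]. New: P1.
Round 5: r8 [P1 & C -> Q5]. New: Q5.
Round 6: r1 [Q5 & L -> B9]. New: B9.
Closure: {A8, B9, C, D5, E, G8, H6, L, M7, N7, P1, P60, Q5, R6, S, T8, U1, V, W} — 19 facts.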